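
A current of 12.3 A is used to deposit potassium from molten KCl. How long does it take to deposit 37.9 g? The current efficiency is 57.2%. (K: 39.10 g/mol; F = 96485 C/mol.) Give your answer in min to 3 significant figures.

222 min

n(K) = 37.9 / 39.10 = 0.9693 mol
K⁺ + e⁻ → K, so n(e⁻) = 0.9693 mol
Q = 0.9693 × 96485 / 0.572 = 1.635×10^5 C
t = Q / I = 1.635×10^5 / 12.3 = 13290 s = 222 min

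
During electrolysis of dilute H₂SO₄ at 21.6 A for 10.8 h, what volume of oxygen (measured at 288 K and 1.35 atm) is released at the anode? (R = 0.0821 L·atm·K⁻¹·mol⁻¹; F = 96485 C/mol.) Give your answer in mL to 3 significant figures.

38100 mL

Charge passed = 21.6 × 38880 = 8.398×10^5 C
n(e⁻) = Q/F = 8.398×10^5/96485 = 8.704 mol
2H₂O → O₂ + 4H⁺ + 4e⁻, so n(O₂) = 8.704 / 4 = 2.176 mol
V = nRT/P = 2.176 × 0.0821 × 288 / 1.35 = 38.11 L
= 38100 mL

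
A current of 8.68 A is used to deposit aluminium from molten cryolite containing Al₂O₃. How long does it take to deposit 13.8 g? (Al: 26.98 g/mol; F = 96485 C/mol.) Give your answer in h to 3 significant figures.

4.74 h

n(Al) = 13.8 / 26.98 = 0.5115 mol
Al³⁺ + 3e⁻ → Al, so n(e⁻) = 3 × 0.5115 = 1.535 mol
Q = 1.535 × 96485 = 1.481×10^5 C
t = Q / I = 1.481×10^5 / 8.68 = 17060 s = 4.74 h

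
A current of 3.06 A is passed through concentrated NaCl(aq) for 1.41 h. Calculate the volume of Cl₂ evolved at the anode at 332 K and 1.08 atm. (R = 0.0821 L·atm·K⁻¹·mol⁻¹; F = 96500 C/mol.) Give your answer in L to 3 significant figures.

2.03 L

Charge passed = 3.06 × 5076 = 15530 C
n(e⁻) = Q/F = 15530/96500 = 0.1609 mol
2Cl⁻ → Cl₂ + 2e⁻, so n(Cl₂) = 0.1609 / 2 = 0.08045 mol
V = nRT/P = 0.08045 × 0.0821 × 332 / 1.08 = 2.030 L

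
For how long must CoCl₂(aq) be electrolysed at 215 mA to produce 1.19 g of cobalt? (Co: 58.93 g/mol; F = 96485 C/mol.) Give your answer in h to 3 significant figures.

5.03 h

n(Co) = 1.19 / 58.93 = 0.02019 mol
Co²⁺ + 2e⁻ → Co, so n(e⁻) = 2 × 0.02019 = 0.04038 mol
Q = 0.04038 × 96485 = 3896 C
t = Q / I = 3896 / 0.215 = 18120 s = 5.03 h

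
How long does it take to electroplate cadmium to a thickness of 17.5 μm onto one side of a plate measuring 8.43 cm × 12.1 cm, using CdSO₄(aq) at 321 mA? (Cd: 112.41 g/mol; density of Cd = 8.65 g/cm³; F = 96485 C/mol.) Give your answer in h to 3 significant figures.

Plated area = 8.43 × 12.1 = 102.0 cm²
Volume = 102.0 × 17.5×10⁻⁴ cm = 0.1785 cm³
m(Cd) = 0.1785 × 8.65 = 1.544 g
n(Cd) = 1.544 / 112.41 = 0.01374 mol; n(e⁻) = 2 × 0.01374 = 0.02748 mol
Q = 0.02748 × 96485 = 2651 C
t = 2651 / 0.321 = 8259 s = 2.29 h

2.29 h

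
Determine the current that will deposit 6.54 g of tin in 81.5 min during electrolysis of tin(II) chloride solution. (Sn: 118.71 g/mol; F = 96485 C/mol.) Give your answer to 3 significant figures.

n(Sn) = 6.54 / 118.71 = 0.05509 mol
Sn²⁺ + 2e⁻ → Sn, so n(e⁻) = 2 × 0.05509 = 0.1102 mol
Q = 0.1102 × 96485 = 10630 C
I = Q / t = 10630 / 4890 s = 2.17 A

2.17 A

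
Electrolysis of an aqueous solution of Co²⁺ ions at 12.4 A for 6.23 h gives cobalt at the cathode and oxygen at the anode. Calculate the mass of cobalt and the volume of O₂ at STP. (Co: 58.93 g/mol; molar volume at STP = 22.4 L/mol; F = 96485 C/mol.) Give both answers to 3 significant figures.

84.9 g Co; 16.1 L O₂

Q = 12.4 × 22428 = 2.781×10^5 C; n(e⁻) = 2.781×10^5 / 96485 = 2.882 mol
Cathode: Co²⁺ + 2e⁻ → Co → n(Co) = 2.882/2 = 1.441 mol → 84.9 g
Anode: 2H₂O → O₂ + 4H⁺ + 4e⁻ → n(O₂) = 2.882/4 = 0.7205 mol → 16.1 L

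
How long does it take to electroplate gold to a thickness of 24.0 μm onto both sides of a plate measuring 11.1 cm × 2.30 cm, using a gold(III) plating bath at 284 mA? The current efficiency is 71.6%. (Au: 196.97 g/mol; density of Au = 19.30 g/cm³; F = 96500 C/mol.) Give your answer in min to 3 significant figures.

285 min

Plated area = 2 × 11.1 × 2.30 = 51.06 cm²
Volume = 51.06 × 24.0×10⁻⁴ cm = 0.1225 cm³
m(Au) = 0.1225 × 19.30 = 2.364 g
n(Au) = 2.364 / 196.97 = 0.01200 mol; n(e⁻) = 3 × 0.01200 = 0.03600 mol
Q = 0.03600 × 96500 / 0.716 = 4852 C
t = 4852 / 0.284 = 17080 s = 285 min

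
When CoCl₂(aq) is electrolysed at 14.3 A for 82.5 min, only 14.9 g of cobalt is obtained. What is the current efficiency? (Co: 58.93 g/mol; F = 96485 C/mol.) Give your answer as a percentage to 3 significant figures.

Q = 14.3 × 4950 = 70790 C
n(e⁻) = 70790 / 96485 = 0.7337 mol
Co²⁺ + 2e⁻ → Co, so theoretical n(Co) = 0.3669 mol → 21.62 g
Efficiency = 14.9 / 21.62 = 0.6892 = 68.9%

68.9%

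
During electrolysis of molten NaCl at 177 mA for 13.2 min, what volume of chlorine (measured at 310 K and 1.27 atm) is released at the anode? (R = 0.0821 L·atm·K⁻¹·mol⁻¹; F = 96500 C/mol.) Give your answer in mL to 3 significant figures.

Q = It = 0.177 × 792 = 140.2 C
Moles of electrons = 140.2 / 96500 = 0.001453 mol
2Cl⁻ → Cl₂ + 2e⁻, so n(Cl₂) = 0.001453 / 2 = 7.265×10^-4 mol
V = nRT/P = 7.265×10^-4 × 0.0821 × 310 / 1.27 = 0.01456 L
= 14.6 mL

14.6 mL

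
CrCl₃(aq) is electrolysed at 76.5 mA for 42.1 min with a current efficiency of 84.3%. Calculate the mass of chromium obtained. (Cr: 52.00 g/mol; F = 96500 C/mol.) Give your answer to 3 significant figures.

0.0293 g

Q = 0.0765 × 2526 = 193.2 C
n(e⁻) = 193.2 / 96500 = 0.002002 mol
Cr³⁺ + 3e⁻ → Cr, so theoretical m(Cr) = 6.673×10^-4 × 52.00 = 0.03470 g
Actual mass = 84.3% × 0.03470 = 0.0293 g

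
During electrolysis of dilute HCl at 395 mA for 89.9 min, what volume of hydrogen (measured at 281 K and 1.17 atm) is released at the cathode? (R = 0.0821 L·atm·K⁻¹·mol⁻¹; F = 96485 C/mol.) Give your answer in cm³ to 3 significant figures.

Q = It = 0.395 × 5394 = 2131 C
n(e⁻) = Q/F = 2131/96485 = 0.02209 mol
2H⁺ + 2e⁻ → H₂, so n(H₂) = 0.02209 / 2 = 0.01105 mol
V = nRT/P = 0.01105 × 0.0821 × 281 / 1.17 = 0.2179 L
= 218 cm³

218 cm³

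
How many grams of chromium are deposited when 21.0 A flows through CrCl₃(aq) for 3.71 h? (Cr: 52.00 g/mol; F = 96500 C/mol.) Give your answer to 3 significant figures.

Charge passed = 21.0 × 13356 = 2.805×10^5 C
n(e⁻) = Q/F = 2.805×10^5/96500 = 2.907 mol
Cr³⁺ + 3e⁻ → Cr, so n(Cr) = 2.907 / 3 = 0.9690 mol
m = 0.9690 × 52.00 = 50.4 g

50.4 g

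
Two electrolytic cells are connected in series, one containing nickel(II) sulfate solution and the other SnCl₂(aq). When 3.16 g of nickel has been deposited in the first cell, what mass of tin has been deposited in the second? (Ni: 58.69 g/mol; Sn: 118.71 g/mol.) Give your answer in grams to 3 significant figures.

6.39 g

n(Ni) = 3.16 / 58.69 = 0.05384 mol
Ni²⁺ + 2e⁻ → Ni, so n(e⁻) = 2 × 0.05384 = 0.1077 mol
In series, the same 0.1077 mol of electrons flows through the second cell.
Sn²⁺ + 2e⁻ → Sn, so n(Sn) = 0.1077 / 2 = 0.05385 mol
m(Sn) = 0.05385 × 118.71 = 6.39 g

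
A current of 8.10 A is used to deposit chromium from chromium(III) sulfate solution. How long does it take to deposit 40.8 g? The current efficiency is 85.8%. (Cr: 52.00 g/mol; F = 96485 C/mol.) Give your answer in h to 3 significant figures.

9.08 h

n(Cr) = 40.8 / 52.00 = 0.7846 mol
Cr³⁺ + 3e⁻ → Cr, so n(e⁻) = 3 × 0.7846 = 2.354 mol
Q = 2.354 × 96485 / 0.858 = 2.647×10^5 C
t = Q / I = 2.647×10^5 / 8.10 = 32680 s = 9.08 h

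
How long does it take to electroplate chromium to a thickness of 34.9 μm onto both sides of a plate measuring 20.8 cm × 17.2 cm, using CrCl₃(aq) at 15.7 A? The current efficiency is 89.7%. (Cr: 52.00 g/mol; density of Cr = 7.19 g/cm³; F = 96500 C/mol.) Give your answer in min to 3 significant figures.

118 min

Plated area = 2 × 20.8 × 17.2 = 715.5 cm²
Volume = 715.5 × 34.9×10⁻⁴ cm = 2.497 cm³
m(Cr) = 2.497 × 7.19 = 17.95 g
n(Cr) = 17.95 / 52.00 = 0.3452 mol; n(e⁻) = 3 × 0.3452 = 1.036 mol
Q = 1.036 × 96500 / 0.897 = 1.115×10^5 C
t = 1.115×10^5 / 15.7 = 7102 s = 118 min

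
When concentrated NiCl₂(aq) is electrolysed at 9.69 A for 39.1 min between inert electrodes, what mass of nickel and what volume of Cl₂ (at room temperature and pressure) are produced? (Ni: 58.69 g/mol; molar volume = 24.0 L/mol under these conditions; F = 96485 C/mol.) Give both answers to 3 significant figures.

Q = 9.69 × 2346 = 22730 C; n(e⁻) = 22730 / 96485 = 0.2356 mol
Cathode: Ni²⁺ + 2e⁻ → Ni → n(Ni) = 0.2356/2 = 0.1178 mol → 6.91 g
Anode: 2Cl⁻ → Cl₂ + 2e⁻ → n(Cl₂) = 0.2356/2 = 0.1178 mol → 2.83 L

6.91 g Ni; 2.83 L Cl₂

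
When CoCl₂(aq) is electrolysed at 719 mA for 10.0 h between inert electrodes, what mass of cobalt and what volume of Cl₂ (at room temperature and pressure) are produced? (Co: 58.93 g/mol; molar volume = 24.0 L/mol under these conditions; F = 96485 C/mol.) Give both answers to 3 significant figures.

7.90 g Co; 3.22 L Cl₂

Q = 0.719 × 36000 = 25880 C; n(e⁻) = 25880 / 96485 = 0.2682 mol
Cathode: Co²⁺ + 2e⁻ → Co → n(Co) = 0.2682/2 = 0.1341 mol → 7.90 g
Anode: 2Cl⁻ → Cl₂ + 2e⁻ → n(Cl₂) = 0.2682/2 = 0.1341 mol → 3.22 L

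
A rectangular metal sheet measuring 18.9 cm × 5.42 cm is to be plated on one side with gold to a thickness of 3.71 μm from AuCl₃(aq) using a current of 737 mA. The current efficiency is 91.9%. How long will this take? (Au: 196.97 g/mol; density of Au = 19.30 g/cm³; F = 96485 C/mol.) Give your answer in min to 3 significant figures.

26.5 min

Plated area = 18.9 × 5.42 = 102.4 cm²
Volume = 102.4 × 3.71×10⁻⁴ cm = 0.03799 cm³
m(Au) = 0.03799 × 19.30 = 0.7332 g
n(Au) = 0.7332 / 196.97 = 0.003722 mol; n(e⁻) = 3 × 0.003722 = 0.01117 mol
Q = 0.01117 × 96485 / 0.919 = 1173 C
t = 1173 / 0.737 = 1592 s = 26.5 min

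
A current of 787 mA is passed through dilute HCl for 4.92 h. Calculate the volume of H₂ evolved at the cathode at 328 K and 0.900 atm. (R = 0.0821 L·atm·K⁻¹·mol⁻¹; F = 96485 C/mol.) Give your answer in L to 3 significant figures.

2.16 L

Q = 0.787 A × 17712 s = 13940 C
Moles of electrons = 13940 / 96485 = 0.1445 mol
2H⁺ + 2e⁻ → H₂, so n(H₂) = 0.1445 / 2 = 0.07225 mol
V = nRT/P = 0.07225 × 0.0821 × 328 / 0.900 = 2.162 L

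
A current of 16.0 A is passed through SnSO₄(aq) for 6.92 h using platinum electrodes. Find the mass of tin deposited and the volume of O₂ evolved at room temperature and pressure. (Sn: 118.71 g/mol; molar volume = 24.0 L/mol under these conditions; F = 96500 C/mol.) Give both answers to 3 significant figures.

245 g Sn; 24.8 L O₂

Q = 16.0 × 24912 = 3.986×10^5 C; n(e⁻) = 3.986×10^5 / 96500 = 4.131 mol
Cathode: Sn²⁺ + 2e⁻ → Sn → n(Sn) = 4.131/2 = 2.066 mol → 245 g
Anode: 2H₂O → O₂ + 4H⁺ + 4e⁻ → n(O₂) = 4.131/4 = 1.033 mol → 24.8 L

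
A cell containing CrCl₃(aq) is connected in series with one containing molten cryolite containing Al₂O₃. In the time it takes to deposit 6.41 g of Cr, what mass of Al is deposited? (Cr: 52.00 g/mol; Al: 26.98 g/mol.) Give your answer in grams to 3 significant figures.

3.33 g

n(Cr) = 6.41 / 52.00 = 0.1233 mol
Cr³⁺ + 3e⁻ → Cr, so n(e⁻) = 3 × 0.1233 = 0.3699 mol
Same current for the same time ⇒ same n(e⁻) = 0.3699 mol in both cells.
Al³⁺ + 3e⁻ → Al, so n(Al) = 0.3699 / 3 = 0.1233 mol
m(Al) = 0.1233 × 26.98 = 3.33 g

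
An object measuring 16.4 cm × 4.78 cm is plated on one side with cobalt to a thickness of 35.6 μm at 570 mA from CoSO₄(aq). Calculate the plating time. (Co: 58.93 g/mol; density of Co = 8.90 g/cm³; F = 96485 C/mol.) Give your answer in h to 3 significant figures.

3.96 h

Plated area = 16.4 × 4.78 = 78.39 cm²
Volume = 78.39 × 35.6×10⁻⁴ cm = 0.2791 cm³
m(Co) = 0.2791 × 8.90 = 2.484 g
n(Co) = 2.484 / 58.93 = 0.04215 mol; n(e⁻) = 2 × 0.04215 = 0.08430 mol
Q = 0.08430 × 96485 = 8134 C
t = 8134 / 0.570 = 14270 s = 3.96 h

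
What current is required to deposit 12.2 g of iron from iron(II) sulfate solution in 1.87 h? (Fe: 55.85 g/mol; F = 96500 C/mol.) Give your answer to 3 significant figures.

6.26 A

n(Fe) = 12.2 / 55.85 = 0.2184 mol
Fe²⁺ + 2e⁻ → Fe, so n(e⁻) = 2 × 0.2184 = 0.4368 mol
Q = 0.4368 × 96500 = 42150 C
I = Q / t = 42150 / 6732 s = 6.26 A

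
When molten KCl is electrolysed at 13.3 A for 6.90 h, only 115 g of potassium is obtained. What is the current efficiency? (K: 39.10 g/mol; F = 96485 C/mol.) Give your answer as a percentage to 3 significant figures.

Q = 13.3 × 24840 = 3.304×10^5 C
n(e⁻) = 3.304×10^5 / 96485 = 3.424 mol
K⁺ + e⁻ → K, so theoretical n(K) = 3.424 mol → 133.9 g
Efficiency = 115 / 133.9 = 0.8588 = 85.9%

85.9%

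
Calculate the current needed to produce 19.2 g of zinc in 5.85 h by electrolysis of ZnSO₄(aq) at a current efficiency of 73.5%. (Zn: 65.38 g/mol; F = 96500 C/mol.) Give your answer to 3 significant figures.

3.66 A

n(Zn) = 19.2 / 65.38 = 0.2937 mol
Zn²⁺ + 2e⁻ → Zn, so n(e⁻) = 2 × 0.2937 = 0.5874 mol
Q = 0.5874 × 96500 / 0.735 = 77120 C
I = Q / t = 77120 / 21060 s = 3.66 A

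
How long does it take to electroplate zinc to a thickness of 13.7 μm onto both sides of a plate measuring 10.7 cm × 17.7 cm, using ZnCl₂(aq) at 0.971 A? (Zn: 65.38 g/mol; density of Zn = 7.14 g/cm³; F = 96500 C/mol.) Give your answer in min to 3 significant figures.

188 min

Plated area = 2 × 10.7 × 17.7 = 378.8 cm²
Volume = 378.8 × 13.7×10⁻⁴ cm = 0.5190 cm³
m(Zn) = 0.5190 × 7.14 = 3.706 g
n(Zn) = 3.706 / 65.38 = 0.05668 mol; n(e⁻) = 2 × 0.05668 = 0.1134 mol
Q = 0.1134 × 96500 = 10940 C
t = 10940 / 0.971 = 11270 s = 188 min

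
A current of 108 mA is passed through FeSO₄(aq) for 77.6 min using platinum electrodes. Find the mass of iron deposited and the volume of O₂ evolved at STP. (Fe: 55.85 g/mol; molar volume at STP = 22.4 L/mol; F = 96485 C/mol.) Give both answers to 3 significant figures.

0.146 g Fe; 0.0292 L O₂

Q = 0.108 × 4656 = 502.8 C; n(e⁻) = 502.8 / 96485 = 0.005211 mol
Cathode: Fe²⁺ + 2e⁻ → Fe → n(Fe) = 0.005211/2 = 0.002606 mol → 0.146 g
Anode: 2H₂O → O₂ + 4H⁺ + 4e⁻ → n(O₂) = 0.005211/4 = 0.001303 mol → 0.0292 L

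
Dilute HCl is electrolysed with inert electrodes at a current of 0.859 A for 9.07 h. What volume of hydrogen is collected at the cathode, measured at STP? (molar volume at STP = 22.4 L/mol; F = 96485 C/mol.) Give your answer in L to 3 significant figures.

Q = 0.859 A × 32652 s = 28050 C
n(e⁻) = Q/F = 28050/96485 = 0.2907 mol
2H⁺ + 2e⁻ → H₂, so n(H₂) = 0.2907 / 2 = 0.1454 mol
V = 0.1454 × 22.4 = 3.257 L

3.26 L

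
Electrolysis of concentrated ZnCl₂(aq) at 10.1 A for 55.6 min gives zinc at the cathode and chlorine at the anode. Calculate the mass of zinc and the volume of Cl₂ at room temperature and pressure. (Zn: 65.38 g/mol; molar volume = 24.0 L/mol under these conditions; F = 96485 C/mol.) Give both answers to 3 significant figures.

Q = 10.1 × 3336 = 33690 C; n(e⁻) = 33690 / 96485 = 0.3492 mol
Cathode: Zn²⁺ + 2e⁻ → Zn → n(Zn) = 0.3492/2 = 0.1746 mol → 11.4 g
Anode: 2Cl⁻ → Cl₂ + 2e⁻ → n(Cl₂) = 0.3492/2 = 0.1746 mol → 4.19 L

11.4 g Zn; 4.19 L Cl₂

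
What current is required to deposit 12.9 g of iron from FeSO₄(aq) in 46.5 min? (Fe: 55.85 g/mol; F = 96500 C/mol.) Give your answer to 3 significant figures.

16.0 A

n(Fe) = 12.9 / 55.85 = 0.2310 mol
Fe²⁺ + 2e⁻ → Fe, so n(e⁻) = 2 × 0.2310 = 0.4620 mol
Q = 0.4620 × 96500 = 44580 C
I = Q / t = 44580 / 2790 s = 16.0 A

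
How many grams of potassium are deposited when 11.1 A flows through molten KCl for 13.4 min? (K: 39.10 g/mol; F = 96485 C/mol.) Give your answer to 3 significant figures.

3.62 g

Charge passed = 11.1 × 804 = 8924 C
n(e⁻) = Q/F = 8924/96485 = 0.09249 mol
K⁺ + e⁻ → K, so n(K) = 0.09249 mol
m = 0.09249 × 39.10 = 3.62 g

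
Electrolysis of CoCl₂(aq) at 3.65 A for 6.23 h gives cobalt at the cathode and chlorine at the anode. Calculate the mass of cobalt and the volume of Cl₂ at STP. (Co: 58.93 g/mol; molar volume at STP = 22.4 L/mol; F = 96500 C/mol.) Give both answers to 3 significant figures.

25.0 g Co; 9.50 L Cl₂

Q = 3.65 × 22428 = 81860 C; n(e⁻) = 81860 / 96500 = 0.8483 mol
Cathode: Co²⁺ + 2e⁻ → Co → n(Co) = 0.8483/2 = 0.4242 mol → 25.0 g
Anode: 2Cl⁻ → Cl₂ + 2e⁻ → n(Cl₂) = 0.8483/2 = 0.4242 mol → 9.50 L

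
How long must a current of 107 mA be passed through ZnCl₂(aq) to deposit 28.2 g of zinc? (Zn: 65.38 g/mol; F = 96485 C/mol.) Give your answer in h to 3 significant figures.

216 h

n(Zn) = 28.2 / 65.38 = 0.4313 mol
Zn²⁺ + 2e⁻ → Zn, so n(e⁻) = 2 × 0.4313 = 0.8626 mol
Q = 0.8626 × 96485 = 83230 C
t = Q / I = 83230 / 0.107 = 7.779×10^5 s = 216 h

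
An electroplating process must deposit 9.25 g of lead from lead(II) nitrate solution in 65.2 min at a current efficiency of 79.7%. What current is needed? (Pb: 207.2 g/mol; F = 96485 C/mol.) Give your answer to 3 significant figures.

2.76 A

n(Pb) = 9.25 / 207.2 = 0.04464 mol
Pb²⁺ + 2e⁻ → Pb, so n(e⁻) = 2 × 0.04464 = 0.08928 mol
Q = 0.08928 × 96485 / 0.797 = 10810 C
I = Q / t = 10810 / 3912 s = 2.76 A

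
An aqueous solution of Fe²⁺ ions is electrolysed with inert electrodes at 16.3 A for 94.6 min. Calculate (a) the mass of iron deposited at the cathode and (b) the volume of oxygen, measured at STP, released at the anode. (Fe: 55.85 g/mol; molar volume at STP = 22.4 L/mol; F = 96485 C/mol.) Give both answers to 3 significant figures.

Q = 16.3 × 5676 = 92520 C; n(e⁻) = 92520 / 96485 = 0.9589 mol
Cathode: Fe²⁺ + 2e⁻ → Fe → n(Fe) = 0.9589/2 = 0.4795 mol → 26.8 g
Anode: 2H₂O → O₂ + 4H⁺ + 4e⁻ → n(O₂) = 0.9589/4 = 0.2397 mol → 5.37 L

26.8 g Fe; 5.37 L O₂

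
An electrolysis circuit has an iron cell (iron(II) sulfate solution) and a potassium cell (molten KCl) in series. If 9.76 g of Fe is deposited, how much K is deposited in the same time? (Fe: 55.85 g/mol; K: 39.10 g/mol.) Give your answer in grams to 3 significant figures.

13.7 g

n(Fe) = 9.76 / 55.85 = 0.1748 mol
Fe²⁺ + 2e⁻ → Fe, so n(e⁻) = 2 × 0.1748 = 0.3496 mol
Since the cells are in series, n(e⁻) in the K cell is also 0.3496 mol.
K⁺ + e⁻ → K, so n(K) = 0.3496 mol
m(K) = 0.3496 × 39.10 = 13.7 g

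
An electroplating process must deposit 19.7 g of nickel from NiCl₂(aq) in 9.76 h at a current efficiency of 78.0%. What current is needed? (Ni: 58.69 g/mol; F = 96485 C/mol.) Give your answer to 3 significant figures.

2.36 A

n(Ni) = 19.7 / 58.69 = 0.3357 mol
Ni²⁺ + 2e⁻ → Ni, so n(e⁻) = 2 × 0.3357 = 0.6714 mol
Q = 0.6714 × 96485 / 0.780 = 83050 C
I = Q / t = 83050 / 35136 s = 2.36 A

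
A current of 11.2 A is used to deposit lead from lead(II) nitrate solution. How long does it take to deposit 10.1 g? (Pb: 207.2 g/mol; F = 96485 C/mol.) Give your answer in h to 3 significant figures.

0.233 h

n(Pb) = 10.1 / 207.2 = 0.04875 mol
Pb²⁺ + 2e⁻ → Pb, so n(e⁻) = 2 × 0.04875 = 0.09750 mol
Q = 0.09750 × 96485 = 9407 C
t = Q / I = 9407 / 11.2 = 839.9 s = 0.233 h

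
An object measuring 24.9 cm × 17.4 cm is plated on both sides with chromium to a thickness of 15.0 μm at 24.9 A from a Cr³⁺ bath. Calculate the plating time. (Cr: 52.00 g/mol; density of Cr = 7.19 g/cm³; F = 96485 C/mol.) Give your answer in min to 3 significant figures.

Plated area = 2 × 24.9 × 17.4 = 866.5 cm²
Volume = 866.5 × 15.0×10⁻⁴ cm = 1.300 cm³
m(Cr) = 1.300 × 7.19 = 9.347 g
n(Cr) = 9.347 / 52.00 = 0.1798 mol; n(e⁻) = 3 × 0.1798 = 0.5394 mol
Q = 0.5394 × 96485 = 52040 C
t = 52040 / 24.9 = 2090 s = 34.8 min

34.8 min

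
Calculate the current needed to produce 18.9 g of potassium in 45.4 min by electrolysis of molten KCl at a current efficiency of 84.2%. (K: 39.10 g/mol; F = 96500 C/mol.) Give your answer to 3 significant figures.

20.3 A

n(K) = 18.9 / 39.10 = 0.4834 mol
K⁺ + e⁻ → K, so n(e⁻) = 0.4834 mol
Q = 0.4834 × 96500 / 0.842 = 55400 C
I = Q / t = 55400 / 2724 s = 20.3 A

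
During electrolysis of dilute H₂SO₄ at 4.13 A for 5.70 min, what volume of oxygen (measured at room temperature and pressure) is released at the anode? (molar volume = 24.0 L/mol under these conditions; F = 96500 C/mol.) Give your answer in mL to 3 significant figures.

Q = It = 4.13 × 342 = 1412 C
Moles of electrons = 1412 / 96500 = 0.01463 mol
2H₂O → O₂ + 4H⁺ + 4e⁻, so n(O₂) = 0.01463 / 4 = 0.003658 mol
V = 0.003658 × 24.0 = 0.08779 L
= 87.8 mL

87.8 mL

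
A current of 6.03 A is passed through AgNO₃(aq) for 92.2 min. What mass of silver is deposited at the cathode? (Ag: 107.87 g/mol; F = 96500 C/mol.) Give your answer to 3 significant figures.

Charge passed = 6.03 × 5532 = 33360 C
n(e⁻) = 33360 / 96500 = 0.3457 mol
Ag⁺ + e⁻ → Ag, so n(Ag) = 0.3457 mol
m = 0.3457 × 107.87 = 37.3 g

37.3 g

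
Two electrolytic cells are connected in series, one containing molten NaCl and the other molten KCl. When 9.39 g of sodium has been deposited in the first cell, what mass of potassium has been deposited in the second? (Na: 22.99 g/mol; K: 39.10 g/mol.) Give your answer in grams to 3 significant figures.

n(Na) = 9.39 / 22.99 = 0.4084 mol
Na⁺ + e⁻ → Na, so n(e⁻) = 0.4084 mol
Same current for the same time ⇒ same n(e⁻) = 0.4084 mol in both cells.
K⁺ + e⁻ → K, so n(K) = 0.4084 mol
m(K) = 0.4084 × 39.10 = 16.0 g

16.0 g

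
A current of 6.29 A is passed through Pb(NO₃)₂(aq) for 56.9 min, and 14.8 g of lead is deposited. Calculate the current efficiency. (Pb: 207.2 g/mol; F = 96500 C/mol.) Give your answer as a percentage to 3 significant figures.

Q = 6.29 × 3414 = 21470 C
n(e⁻) = 21470 / 96500 = 0.2225 mol
Pb²⁺ + 2e⁻ → Pb, so theoretical n(Pb) = 0.1113 mol → 23.06 g
Efficiency = 14.8 / 23.06 = 0.6418 = 64.2%

64.2%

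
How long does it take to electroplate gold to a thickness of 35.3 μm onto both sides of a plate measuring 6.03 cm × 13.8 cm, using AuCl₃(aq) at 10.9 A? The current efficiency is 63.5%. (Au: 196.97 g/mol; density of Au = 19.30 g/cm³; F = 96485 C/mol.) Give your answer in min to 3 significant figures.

40.1 min

Plated area = 2 × 6.03 × 13.8 = 166.4 cm²
Volume = 166.4 × 35.3×10⁻⁴ cm = 0.5874 cm³
m(Au) = 0.5874 × 19.30 = 11.34 g
n(Au) = 11.34 / 196.97 = 0.05757 mol; n(e⁻) = 3 × 0.05757 = 0.1727 mol
Q = 0.1727 × 96485 / 0.635 = 26240 C
t = 26240 / 10.9 = 2407 s = 40.1 min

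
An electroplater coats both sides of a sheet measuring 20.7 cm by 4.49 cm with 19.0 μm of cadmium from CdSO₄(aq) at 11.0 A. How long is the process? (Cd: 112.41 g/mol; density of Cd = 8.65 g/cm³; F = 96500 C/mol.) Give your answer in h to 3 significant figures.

Plated area = 2 × 20.7 × 4.49 = 185.9 cm²
Volume = 185.9 × 19.0×10⁻⁴ cm = 0.3532 cm³
m(Cd) = 0.3532 × 8.65 = 3.055 g
n(Cd) = 3.055 / 112.41 = 0.02718 mol; n(e⁻) = 2 × 0.02718 = 0.05436 mol
Q = 0.05436 × 96500 = 5246 C
t = 5246 / 11.0 = 476.9 s = 0.132 h

0.132 h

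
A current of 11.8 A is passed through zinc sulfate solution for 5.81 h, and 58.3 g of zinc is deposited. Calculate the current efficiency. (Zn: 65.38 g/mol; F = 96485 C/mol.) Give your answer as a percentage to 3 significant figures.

69.7%

Q = 11.8 × 20916 = 2.468×10^5 C
n(e⁻) = 2.468×10^5 / 96485 = 2.558 mol
Zn²⁺ + 2e⁻ → Zn, so theoretical n(Zn) = 1.279 mol → 83.62 g
Efficiency = 58.3 / 83.62 = 0.6972 = 69.7%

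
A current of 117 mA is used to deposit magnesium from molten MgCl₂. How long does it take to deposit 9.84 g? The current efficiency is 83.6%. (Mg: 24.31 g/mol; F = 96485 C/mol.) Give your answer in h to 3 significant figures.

222 h

n(Mg) = 9.84 / 24.31 = 0.4048 mol
Mg²⁺ + 2e⁻ → Mg, so n(e⁻) = 2 × 0.4048 = 0.8096 mol
Q = 0.8096 × 96485 / 0.836 = 93440 C
t = Q / I = 93440 / 0.117 = 7.986×10^5 s = 222 h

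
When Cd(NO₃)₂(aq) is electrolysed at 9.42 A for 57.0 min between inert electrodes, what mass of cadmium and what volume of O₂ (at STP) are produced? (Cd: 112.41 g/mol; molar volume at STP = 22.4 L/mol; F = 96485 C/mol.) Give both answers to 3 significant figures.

18.8 g Cd; 1.87 L O₂

Q = 9.42 × 3420 = 32220 C; n(e⁻) = 32220 / 96485 = 0.3339 mol
Cathode: Cd²⁺ + 2e⁻ → Cd → n(Cd) = 0.3339/2 = 0.1670 mol → 18.8 g
Anode: 2H₂O → O₂ + 4H⁺ + 4e⁻ → n(O₂) = 0.3339/4 = 0.08348 mol → 1.87 L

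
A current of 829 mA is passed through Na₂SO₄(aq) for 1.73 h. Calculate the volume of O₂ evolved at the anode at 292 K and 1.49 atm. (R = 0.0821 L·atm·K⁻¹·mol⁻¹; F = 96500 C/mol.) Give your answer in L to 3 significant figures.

Charge passed = 0.829 × 6228 = 5163 C
n(e⁻) = Q/F = 5163/96500 = 0.05350 mol
2H₂O → O₂ + 4H⁺ + 4e⁻, so n(O₂) = 0.05350 / 4 = 0.01338 mol
V = nRT/P = 0.01338 × 0.0821 × 292 / 1.49 = 0.2153 L

0.215 L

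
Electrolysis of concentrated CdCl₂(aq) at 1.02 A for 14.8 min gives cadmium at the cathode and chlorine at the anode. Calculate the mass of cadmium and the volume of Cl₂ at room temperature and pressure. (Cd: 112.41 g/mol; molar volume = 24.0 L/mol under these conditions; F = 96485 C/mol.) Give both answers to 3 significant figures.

Q = 1.02 × 888 = 905.8 C; n(e⁻) = 905.8 / 96485 = 0.009388 mol
Cathode: Cd²⁺ + 2e⁻ → Cd → n(Cd) = 0.009388/2 = 0.004694 mol → 0.528 g
Anode: 2Cl⁻ → Cl₂ + 2e⁻ → n(Cl₂) = 0.009388/2 = 0.004694 mol → 0.113 L

0.528 g Cd; 0.113 L Cl₂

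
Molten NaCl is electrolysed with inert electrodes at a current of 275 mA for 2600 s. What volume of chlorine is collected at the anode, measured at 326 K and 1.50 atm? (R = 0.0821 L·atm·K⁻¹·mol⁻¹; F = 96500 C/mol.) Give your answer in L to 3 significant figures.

0.0661 L

Q = 0.275 A × 2600 s = 715.0 C
n(e⁻) = Q/F = 715.0/96500 = 0.007409 mol
2Cl⁻ → Cl₂ + 2e⁻, so n(Cl₂) = 0.007409 / 2 = 0.003705 mol
V = nRT/P = 0.003705 × 0.0821 × 326 / 1.50 = 0.06611 L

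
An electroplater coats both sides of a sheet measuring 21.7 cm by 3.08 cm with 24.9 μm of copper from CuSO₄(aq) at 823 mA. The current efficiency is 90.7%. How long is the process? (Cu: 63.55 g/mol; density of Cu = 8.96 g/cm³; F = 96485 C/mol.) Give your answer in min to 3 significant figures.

202 min

Plated area = 2 × 21.7 × 3.08 = 133.7 cm²
Volume = 133.7 × 24.9×10⁻⁴ cm = 0.3329 cm³
m(Cu) = 0.3329 × 8.96 = 2.983 g
n(Cu) = 2.983 / 63.55 = 0.04694 mol; n(e⁻) = 2 × 0.04694 = 0.09388 mol
Q = 0.09388 × 96485 / 0.907 = 9987 C
t = 9987 / 0.823 = 12130 s = 202 min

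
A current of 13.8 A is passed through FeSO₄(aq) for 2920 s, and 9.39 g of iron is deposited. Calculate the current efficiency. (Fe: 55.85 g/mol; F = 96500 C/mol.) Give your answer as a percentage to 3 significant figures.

Q = 13.8 × 2920 = 40300 C
n(e⁻) = 40300 / 96500 = 0.4176 mol
Fe²⁺ + 2e⁻ → Fe, so theoretical n(Fe) = 0.2088 mol → 11.66 g
Efficiency = 9.39 / 11.66 = 0.8053 = 80.5%

80.5%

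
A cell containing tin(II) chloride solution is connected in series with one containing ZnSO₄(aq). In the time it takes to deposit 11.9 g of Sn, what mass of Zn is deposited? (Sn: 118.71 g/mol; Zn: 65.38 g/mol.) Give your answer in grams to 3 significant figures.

6.55 g

n(Sn) = 11.9 / 118.71 = 0.1002 mol
Sn²⁺ + 2e⁻ → Sn, so n(e⁻) = 2 × 0.1002 = 0.2004 mol
Since the cells are in series, n(e⁻) in the Zn cell is also 0.2004 mol.
Zn²⁺ + 2e⁻ → Zn, so n(Zn) = 0.2004 / 2 = 0.1002 mol
m(Zn) = 0.1002 × 65.38 = 6.55 g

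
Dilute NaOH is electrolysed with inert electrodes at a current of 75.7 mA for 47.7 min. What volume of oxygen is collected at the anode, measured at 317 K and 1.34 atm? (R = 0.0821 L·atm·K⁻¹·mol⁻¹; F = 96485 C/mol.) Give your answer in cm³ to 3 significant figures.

Q = 0.0757 A × 2862 s = 216.7 C
Moles of electrons = 216.7 / 96485 = 0.002246 mol
2H₂O → O₂ + 4H⁺ + 4e⁻, so n(O₂) = 0.002246 / 4 = 5.615×10^-4 mol
V = nRT/P = 5.615×10^-4 × 0.0821 × 317 / 1.34 = 0.01091 L
= 10.9 cm³

10.9 cm³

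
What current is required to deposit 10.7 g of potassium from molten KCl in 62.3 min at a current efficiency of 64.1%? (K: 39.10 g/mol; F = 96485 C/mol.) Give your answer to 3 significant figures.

n(K) = 10.7 / 39.10 = 0.2737 mol
K⁺ + e⁻ → K, so n(e⁻) = 0.2737 mol
Q = 0.2737 × 96485 / 0.641 = 41200 C
I = Q / t = 41200 / 3738 s = 11.0 A

11.0 A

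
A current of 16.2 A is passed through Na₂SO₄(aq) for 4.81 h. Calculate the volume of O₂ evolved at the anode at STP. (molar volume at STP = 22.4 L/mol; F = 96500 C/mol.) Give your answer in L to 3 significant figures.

16.3 L

Charge passed = 16.2 × 17316 = 2.805×10^5 C
n(e⁻) = Q/F = 2.805×10^5/96500 = 2.907 mol
2H₂O → O₂ + 4H⁺ + 4e⁻, so n(O₂) = 2.907 / 4 = 0.7268 mol
V = 0.7268 × 22.4 = 16.28 L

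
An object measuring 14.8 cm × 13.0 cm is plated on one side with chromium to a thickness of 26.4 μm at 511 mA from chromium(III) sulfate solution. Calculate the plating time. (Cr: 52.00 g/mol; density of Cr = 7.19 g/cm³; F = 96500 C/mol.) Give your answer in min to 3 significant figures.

Plated area = 14.8 × 13.0 = 192.4 cm²
Volume = 192.4 × 26.4×10⁻⁴ cm = 0.5079 cm³
m(Cr) = 0.5079 × 7.19 = 3.652 g
n(Cr) = 3.652 / 52.00 = 0.07023 mol; n(e⁻) = 3 × 0.07023 = 0.2107 mol
Q = 0.2107 × 96500 = 20330 C
t = 20330 / 0.511 = 39780 s = 663 min

663 min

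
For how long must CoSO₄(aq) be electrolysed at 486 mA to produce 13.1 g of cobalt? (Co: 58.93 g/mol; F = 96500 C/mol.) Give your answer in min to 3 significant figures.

1470 min

n(Co) = 13.1 / 58.93 = 0.2223 mol
Co²⁺ + 2e⁻ → Co, so n(e⁻) = 2 × 0.2223 = 0.4446 mol
Q = 0.4446 × 96500 = 42900 C
t = Q / I = 42900 / 0.486 = 88270 s = 1470 min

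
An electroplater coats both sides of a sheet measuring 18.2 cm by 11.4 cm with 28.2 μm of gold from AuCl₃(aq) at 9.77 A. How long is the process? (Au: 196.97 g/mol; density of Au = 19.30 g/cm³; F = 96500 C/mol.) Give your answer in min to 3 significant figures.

Plated area = 2 × 18.2 × 11.4 = 415.0 cm²
Volume = 415.0 × 28.2×10⁻⁴ cm = 1.170 cm³
m(Au) = 1.170 × 19.30 = 22.58 g
n(Au) = 22.58 / 196.97 = 0.1146 mol; n(e⁻) = 3 × 0.1146 = 0.3438 mol
Q = 0.3438 × 96500 = 33180 C
t = 33180 / 9.77 = 3396 s = 56.6 min

56.6 min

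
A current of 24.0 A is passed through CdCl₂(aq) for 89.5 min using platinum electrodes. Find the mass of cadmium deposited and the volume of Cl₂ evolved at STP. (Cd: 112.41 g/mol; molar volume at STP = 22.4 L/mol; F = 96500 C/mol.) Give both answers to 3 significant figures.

Q = 24.0 × 5370 = 1.289×10^5 C; n(e⁻) = 1.289×10^5 / 96500 = 1.336 mol
Cathode: Cd²⁺ + 2e⁻ → Cd → n(Cd) = 1.336/2 = 0.6680 mol → 75.1 g
Anode: 2Cl⁻ → Cl₂ + 2e⁻ → n(Cl₂) = 1.336/2 = 0.6680 mol → 15.0 L

75.1 g Cd; 15.0 L Cl₂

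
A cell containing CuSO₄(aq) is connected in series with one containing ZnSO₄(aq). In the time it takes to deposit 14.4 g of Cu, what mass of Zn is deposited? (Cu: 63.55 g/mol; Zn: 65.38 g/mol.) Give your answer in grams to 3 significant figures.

n(Cu) = 14.4 / 63.55 = 0.2266 mol
Cu²⁺ + 2e⁻ → Cu, so n(e⁻) = 2 × 0.2266 = 0.4532 mol
In series, the same 0.4532 mol of electrons flows through the second cell.
Zn²⁺ + 2e⁻ → Zn, so n(Zn) = 0.4532 / 2 = 0.2266 mol
m(Zn) = 0.2266 × 65.38 = 14.8 g

14.8 g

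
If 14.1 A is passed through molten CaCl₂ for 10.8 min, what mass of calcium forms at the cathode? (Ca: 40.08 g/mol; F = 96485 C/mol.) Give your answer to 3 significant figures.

Charge passed = 14.1 × 648 = 9137 C
Moles of electrons = 9137 / 96485 = 0.09470 mol
Ca²⁺ + 2e⁻ → Ca, so n(Ca) = 0.09470 / 2 = 0.04735 mol
m = 0.04735 × 40.08 = 1.90 g

1.90 g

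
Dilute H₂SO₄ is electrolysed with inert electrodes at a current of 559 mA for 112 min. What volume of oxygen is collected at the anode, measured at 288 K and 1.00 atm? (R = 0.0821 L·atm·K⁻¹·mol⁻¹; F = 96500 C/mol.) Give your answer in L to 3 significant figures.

0.230 L

Q = 0.559 A × 6720 s = 3756 C
n(e⁻) = 3756 / 96500 = 0.03892 mol
2H₂O → O₂ + 4H⁺ + 4e⁻, so n(O₂) = 0.03892 / 4 = 0.009730 mol
V = nRT/P = 0.009730 × 0.0821 × 288 / 1.00 = 0.2301 L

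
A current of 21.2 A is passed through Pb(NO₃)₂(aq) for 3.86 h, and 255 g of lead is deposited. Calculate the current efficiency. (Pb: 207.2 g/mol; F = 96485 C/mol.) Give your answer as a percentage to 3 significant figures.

Q = 21.2 × 13896 = 2.946×10^5 C
n(e⁻) = 2.946×10^5 / 96485 = 3.053 mol
Pb²⁺ + 2e⁻ → Pb, so theoretical n(Pb) = 1.527 mol → 316.4 g
Efficiency = 255 / 316.4 = 0.8059 = 80.6%

80.6%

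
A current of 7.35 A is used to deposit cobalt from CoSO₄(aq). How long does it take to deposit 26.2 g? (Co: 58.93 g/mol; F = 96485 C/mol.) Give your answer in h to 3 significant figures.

n(Co) = 26.2 / 58.93 = 0.4446 mol
Co²⁺ + 2e⁻ → Co, so n(e⁻) = 2 × 0.4446 = 0.8892 mol
Q = 0.8892 × 96485 = 85790 C
t = Q / I = 85790 / 7.35 = 11670 s = 3.24 h

3.24 h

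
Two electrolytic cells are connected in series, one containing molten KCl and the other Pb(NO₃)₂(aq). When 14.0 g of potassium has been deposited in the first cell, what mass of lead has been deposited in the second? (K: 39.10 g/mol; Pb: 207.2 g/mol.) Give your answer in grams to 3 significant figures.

n(K) = 14.0 / 39.10 = 0.3581 mol
K⁺ + e⁻ → K, so n(e⁻) = 0.3581 mol
The cells are in series, so the same charge (and hence the same n(e⁻) = 0.3581 mol) passes through both.
Pb²⁺ + 2e⁻ → Pb, so n(Pb) = 0.3581 / 2 = 0.1791 mol
m(Pb) = 0.1791 × 207.2 = 37.1 g

37.1 g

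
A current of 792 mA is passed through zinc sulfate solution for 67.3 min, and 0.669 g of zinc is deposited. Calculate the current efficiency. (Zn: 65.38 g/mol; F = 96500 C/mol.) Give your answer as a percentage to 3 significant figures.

Q = 0.792 × 4038 = 3198 C
n(e⁻) = 3198 / 96500 = 0.03314 mol
Zn²⁺ + 2e⁻ → Zn, so theoretical n(Zn) = 0.01657 mol → 1.083 g
Efficiency = 0.669 / 1.083 = 0.6177 = 61.8%

61.8%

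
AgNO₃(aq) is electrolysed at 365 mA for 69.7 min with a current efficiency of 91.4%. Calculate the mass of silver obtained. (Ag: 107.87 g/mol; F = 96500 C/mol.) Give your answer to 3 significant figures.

1.56 g

Q = 0.365 × 4182 = 1526 C
n(e⁻) = 1526 / 96500 = 0.01581 mol
Ag⁺ + e⁻ → Ag, so theoretical m(Ag) = 0.01581 × 107.87 = 1.705 g
Actual mass = 91.4% × 1.705 = 1.56 g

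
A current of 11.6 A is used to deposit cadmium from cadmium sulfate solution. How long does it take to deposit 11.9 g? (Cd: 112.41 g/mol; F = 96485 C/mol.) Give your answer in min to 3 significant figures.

29.4 min

n(Cd) = 11.9 / 112.41 = 0.1059 mol
Cd²⁺ + 2e⁻ → Cd, so n(e⁻) = 2 × 0.1059 = 0.2118 mol
Q = 0.2118 × 96485 = 20440 C
t = Q / I = 20440 / 11.6 = 1762 s = 29.4 min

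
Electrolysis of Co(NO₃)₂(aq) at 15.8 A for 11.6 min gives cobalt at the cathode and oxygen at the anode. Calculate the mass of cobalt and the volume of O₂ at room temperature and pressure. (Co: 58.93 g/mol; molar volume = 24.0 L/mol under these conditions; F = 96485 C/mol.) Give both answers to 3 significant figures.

3.36 g Co; 0.684 L O₂

Q = 15.8 × 696 = 11000 C; n(e⁻) = 11000 / 96485 = 0.1140 mol
Cathode: Co²⁺ + 2e⁻ → Co → n(Co) = 0.1140/2 = 0.05700 mol → 3.36 g
Anode: 2H₂O → O₂ + 4H⁺ + 4e⁻ → n(O₂) = 0.1140/4 = 0.02850 mol → 0.684 L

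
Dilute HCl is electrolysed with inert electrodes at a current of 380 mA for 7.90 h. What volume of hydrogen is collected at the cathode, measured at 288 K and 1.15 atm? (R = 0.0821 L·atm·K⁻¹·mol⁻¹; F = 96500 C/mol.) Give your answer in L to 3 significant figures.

Q = It = 0.380 × 28440 = 10810 C
n(e⁻) = Q/F = 10810/96500 = 0.1120 mol
2H⁺ + 2e⁻ → H₂, so n(H₂) = 0.1120 / 2 = 0.05600 mol
V = nRT/P = 0.05600 × 0.0821 × 288 / 1.15 = 1.151 L

1.15 L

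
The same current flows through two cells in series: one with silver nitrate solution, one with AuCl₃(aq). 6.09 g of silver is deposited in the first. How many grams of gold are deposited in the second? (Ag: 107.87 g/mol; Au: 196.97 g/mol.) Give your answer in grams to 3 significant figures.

3.71 g

n(Ag) = 6.09 / 107.87 = 0.05646 mol
Ag⁺ + e⁻ → Ag, so n(e⁻) = 0.05646 mol
Since the cells are in series, n(e⁻) in the Au cell is also 0.05646 mol.
Au³⁺ + 3e⁻ → Au, so n(Au) = 0.05646 / 3 = 0.01882 mol
m(Au) = 0.01882 × 196.97 = 3.71 g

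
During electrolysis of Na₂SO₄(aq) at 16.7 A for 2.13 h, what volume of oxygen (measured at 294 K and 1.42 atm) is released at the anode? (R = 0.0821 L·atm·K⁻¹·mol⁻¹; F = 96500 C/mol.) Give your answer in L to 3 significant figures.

Charge passed = 16.7 × 7668 = 1.281×10^5 C
n(e⁻) = Q/F = 1.281×10^5/96500 = 1.327 mol
2H₂O → O₂ + 4H⁺ + 4e⁻, so n(O₂) = 1.327 / 4 = 0.3318 mol
V = nRT/P = 0.3318 × 0.0821 × 294 / 1.42 = 5.640 L

5.64 L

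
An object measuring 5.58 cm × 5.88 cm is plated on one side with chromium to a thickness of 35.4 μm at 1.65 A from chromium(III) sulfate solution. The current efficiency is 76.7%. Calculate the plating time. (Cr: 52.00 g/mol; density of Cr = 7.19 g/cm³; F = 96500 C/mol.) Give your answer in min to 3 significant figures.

61.2 min

Plated area = 5.58 × 5.88 = 32.81 cm²
Volume = 32.81 × 35.4×10⁻⁴ cm = 0.1161 cm³
m(Cr) = 0.1161 × 7.19 = 0.8348 g
n(Cr) = 0.8348 / 52.00 = 0.01605 mol; n(e⁻) = 3 × 0.01605 = 0.04815 mol
Q = 0.04815 × 96500 / 0.767 = 6058 C
t = 6058 / 1.65 = 3672 s = 61.2 min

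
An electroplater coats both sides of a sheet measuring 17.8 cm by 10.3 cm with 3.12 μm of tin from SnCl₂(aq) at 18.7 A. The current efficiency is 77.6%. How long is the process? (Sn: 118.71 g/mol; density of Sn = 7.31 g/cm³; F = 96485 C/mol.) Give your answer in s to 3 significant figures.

93.7 s

Plated area = 2 × 17.8 × 10.3 = 366.7 cm²
Volume = 366.7 × 3.12×10⁻⁴ cm = 0.1144 cm³
m(Sn) = 0.1144 × 7.31 = 0.8363 g
n(Sn) = 0.8363 / 118.71 = 0.007045 mol; n(e⁻) = 2 × 0.007045 = 0.01409 mol
Q = 0.01409 × 96485 / 0.776 = 1752 C
t = 1752 / 18.7 = 93.69 s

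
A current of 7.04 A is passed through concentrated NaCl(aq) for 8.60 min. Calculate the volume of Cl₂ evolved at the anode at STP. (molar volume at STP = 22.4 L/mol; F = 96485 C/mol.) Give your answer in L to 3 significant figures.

0.422 L

Q = It = 7.04 × 516 = 3633 C
n(e⁻) = Q/F = 3633/96485 = 0.03765 mol
2Cl⁻ → Cl₂ + 2e⁻, so n(Cl₂) = 0.03765 / 2 = 0.01883 mol
V = 0.01883 × 22.4 = 0.4218 L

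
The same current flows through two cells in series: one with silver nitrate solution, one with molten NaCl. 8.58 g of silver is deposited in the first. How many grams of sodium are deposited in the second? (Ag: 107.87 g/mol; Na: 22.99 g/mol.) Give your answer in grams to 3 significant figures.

1.83 g

n(Ag) = 8.58 / 107.87 = 0.07954 mol
Ag⁺ + e⁻ → Ag, so n(e⁻) = 0.07954 mol
In series, the same 0.07954 mol of electrons flows through the second cell.
Na⁺ + e⁻ → Na, so n(Na) = 0.07954 mol
m(Na) = 0.07954 × 22.99 = 1.83 g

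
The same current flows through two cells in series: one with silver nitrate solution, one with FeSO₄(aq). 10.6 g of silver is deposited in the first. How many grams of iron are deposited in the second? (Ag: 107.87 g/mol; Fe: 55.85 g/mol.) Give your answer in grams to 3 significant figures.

n(Ag) = 10.6 / 107.87 = 0.09827 mol
Ag⁺ + e⁻ → Ag, so n(e⁻) = 0.09827 mol
Same current for the same time ⇒ same n(e⁻) = 0.09827 mol in both cells.
Fe²⁺ + 2e⁻ → Fe, so n(Fe) = 0.09827 / 2 = 0.04914 mol
m(Fe) = 0.04914 × 55.85 = 2.74 g

2.74 g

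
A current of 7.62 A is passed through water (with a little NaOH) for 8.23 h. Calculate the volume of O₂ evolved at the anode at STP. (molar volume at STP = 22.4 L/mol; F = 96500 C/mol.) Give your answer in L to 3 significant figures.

13.1 L

Q = 7.62 A × 29628 s = 2.258×10^5 C
n(e⁻) = 2.258×10^5 / 96500 = 2.340 mol
2H₂O → O₂ + 4H⁺ + 4e⁻, so n(O₂) = 2.340 / 4 = 0.5850 mol
V = 0.5850 × 22.4 = 13.10 L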